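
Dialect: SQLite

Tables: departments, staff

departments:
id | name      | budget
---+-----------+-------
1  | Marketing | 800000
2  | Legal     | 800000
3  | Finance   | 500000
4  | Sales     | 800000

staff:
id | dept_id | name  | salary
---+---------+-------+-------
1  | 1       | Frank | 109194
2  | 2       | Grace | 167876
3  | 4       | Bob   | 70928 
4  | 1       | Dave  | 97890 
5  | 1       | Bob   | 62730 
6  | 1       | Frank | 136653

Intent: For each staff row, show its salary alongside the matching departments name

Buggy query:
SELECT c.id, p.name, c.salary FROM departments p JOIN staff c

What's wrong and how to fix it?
Bug: JOIN with no ON clause produces a cartesian product; every staff row pairs with every departments row

Fix: Add ON c.dept_id = p.id to the JOIN

Corrected query:
SELECT c.id, p.name, c.salary FROM departments p JOIN staff c ON c.dept_id = p.id

Result:
id | name      | salary
---+-----------+-------
1  | Marketing | 109194
2  | Legal     | 167876
3  | Sales     | 70928 
4  | Marketing | 97890 
5  | Marketing | 62730 
6  | Marketing | 136653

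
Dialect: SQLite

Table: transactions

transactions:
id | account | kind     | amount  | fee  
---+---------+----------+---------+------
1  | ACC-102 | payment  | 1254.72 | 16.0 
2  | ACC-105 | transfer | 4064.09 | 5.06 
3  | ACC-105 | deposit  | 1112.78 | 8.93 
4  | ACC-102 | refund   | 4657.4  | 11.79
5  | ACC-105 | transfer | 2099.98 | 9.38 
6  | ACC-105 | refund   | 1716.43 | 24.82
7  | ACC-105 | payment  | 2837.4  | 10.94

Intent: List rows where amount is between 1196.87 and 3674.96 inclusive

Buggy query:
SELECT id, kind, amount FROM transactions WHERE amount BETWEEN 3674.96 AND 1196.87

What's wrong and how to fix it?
Bug: BETWEEN expects the lower bound first; with 3674.96 AND 1196.87 the range is empty

Fix: Swap the bounds so the smaller value comes first

Corrected query:
SELECT id, kind, amount FROM transactions WHERE amount BETWEEN 1196.87 AND 3674.96

Result:
id | kind     | amount 
---+----------+--------
1  | payment  | 1254.72
5  | transfer | 2099.98
6  | refund   | 1716.43
7  | payment  | 2837.4 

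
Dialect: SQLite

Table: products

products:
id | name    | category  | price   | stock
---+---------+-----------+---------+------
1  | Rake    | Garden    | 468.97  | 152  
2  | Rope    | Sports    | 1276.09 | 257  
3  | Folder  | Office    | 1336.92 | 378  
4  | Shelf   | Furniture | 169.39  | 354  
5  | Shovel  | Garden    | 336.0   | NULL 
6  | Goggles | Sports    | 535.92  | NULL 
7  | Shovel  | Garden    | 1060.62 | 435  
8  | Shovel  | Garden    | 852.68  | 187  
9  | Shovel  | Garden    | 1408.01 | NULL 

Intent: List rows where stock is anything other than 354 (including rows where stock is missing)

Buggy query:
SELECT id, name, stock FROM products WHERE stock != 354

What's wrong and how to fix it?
Bug: Inequality against NULL is unknown, not true; rows with NULL are dropped

Fix: Add an explicit OR stock IS NULL to include the missing-value rows

Corrected query:
SELECT id, name, stock FROM products WHERE stock != 354 OR stock IS NULL

Result:
id | name    | stock
---+---------+------
1  | Rake    | 152  
2  | Rope    | 257  
3  | Folder  | 378  
5  | Shovel  | NULL 
6  | Goggles | NULL 
7  | Shovel  | 435  
8  | Shovel  | 187  
9  | Shovel  | NULL 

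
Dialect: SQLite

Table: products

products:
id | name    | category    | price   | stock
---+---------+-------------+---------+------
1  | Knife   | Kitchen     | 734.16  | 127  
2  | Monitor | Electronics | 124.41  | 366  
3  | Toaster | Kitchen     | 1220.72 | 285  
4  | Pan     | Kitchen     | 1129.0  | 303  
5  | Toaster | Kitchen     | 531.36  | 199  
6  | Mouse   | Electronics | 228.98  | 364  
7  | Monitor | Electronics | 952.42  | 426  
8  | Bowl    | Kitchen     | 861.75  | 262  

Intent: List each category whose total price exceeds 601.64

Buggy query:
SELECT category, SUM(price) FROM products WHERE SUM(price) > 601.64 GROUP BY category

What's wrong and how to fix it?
Bug: SUM(price) is an aggregate, but WHERE filters rows before aggregation

Fix: Use HAVING (which filters groups after aggregation) instead of WHERE

Corrected query:
SELECT category, SUM(price) FROM products GROUP BY category HAVING SUM(price) > 601.64

Result:
category    | SUM(price)
------------+-----------
Electronics | 1305.81   
Kitchen     | 4476.99   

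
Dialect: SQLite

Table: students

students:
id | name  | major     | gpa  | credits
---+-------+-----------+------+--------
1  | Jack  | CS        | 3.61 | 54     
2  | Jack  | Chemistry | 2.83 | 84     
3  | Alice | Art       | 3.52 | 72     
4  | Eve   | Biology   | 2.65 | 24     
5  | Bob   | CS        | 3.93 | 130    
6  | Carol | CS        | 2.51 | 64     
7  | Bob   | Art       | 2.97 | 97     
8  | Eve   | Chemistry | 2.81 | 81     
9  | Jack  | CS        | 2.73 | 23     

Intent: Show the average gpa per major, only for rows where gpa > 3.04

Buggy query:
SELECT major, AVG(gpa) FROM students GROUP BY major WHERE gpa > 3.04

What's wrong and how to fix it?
Bug: WHERE cannot follow GROUP BY

Fix: Move the WHERE clause before GROUP BY

Corrected query:
SELECT major, AVG(gpa) FROM students WHERE gpa > 3.04 GROUP BY major

Result:
major | AVG(gpa)
------+---------
Art   | 3.52    
CS    | 3.77    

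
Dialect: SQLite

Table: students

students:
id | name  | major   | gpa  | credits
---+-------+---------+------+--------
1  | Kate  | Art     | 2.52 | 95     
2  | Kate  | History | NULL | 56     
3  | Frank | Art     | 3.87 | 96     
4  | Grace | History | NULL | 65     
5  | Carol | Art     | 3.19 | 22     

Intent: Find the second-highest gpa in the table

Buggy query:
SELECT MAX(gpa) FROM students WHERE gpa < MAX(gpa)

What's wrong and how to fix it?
Bug: The inner MAX is an aggregate inside WHERE, which is not allowed

Fix: Put the inner MAX in a scalar subquery

Corrected query:
SELECT MAX(gpa) FROM students WHERE gpa < (SELECT MAX(gpa) FROM students)

Result:
MAX(gpa)
--------
3.19    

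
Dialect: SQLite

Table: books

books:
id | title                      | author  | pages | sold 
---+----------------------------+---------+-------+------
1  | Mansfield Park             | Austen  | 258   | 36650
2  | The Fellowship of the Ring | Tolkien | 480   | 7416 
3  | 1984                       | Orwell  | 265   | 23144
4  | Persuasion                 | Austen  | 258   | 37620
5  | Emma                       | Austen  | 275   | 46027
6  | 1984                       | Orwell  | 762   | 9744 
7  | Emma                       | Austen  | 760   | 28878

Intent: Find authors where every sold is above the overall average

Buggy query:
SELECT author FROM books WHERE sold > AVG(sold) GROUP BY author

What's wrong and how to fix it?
Bug: WHERE evaluates per row before aggregation, so AVG() is unavailable

Fix: Use a subquery for AVG and a HAVING MIN(...) filter so the condition holds for every row in the group

Corrected query:
SELECT author FROM books GROUP BY author HAVING MIN(sold) > (SELECT AVG(sold) FROM books)

Result:
author
------
Austen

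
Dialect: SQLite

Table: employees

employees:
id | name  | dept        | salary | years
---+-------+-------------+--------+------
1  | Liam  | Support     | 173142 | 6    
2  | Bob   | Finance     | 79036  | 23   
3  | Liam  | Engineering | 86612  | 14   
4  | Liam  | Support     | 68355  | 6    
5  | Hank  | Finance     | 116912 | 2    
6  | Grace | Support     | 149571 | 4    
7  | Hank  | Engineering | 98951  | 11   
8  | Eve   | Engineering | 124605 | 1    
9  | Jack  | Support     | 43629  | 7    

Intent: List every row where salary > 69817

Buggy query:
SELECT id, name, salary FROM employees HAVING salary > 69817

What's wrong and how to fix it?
Bug: This is a non-aggregate query (no GROUP BY, no aggregates), so in SQLite the HAVING clause is invalid here; a row-level condition belongs in WHERE

Fix: Replace HAVING with WHERE since the condition applies to individual rows

Corrected query:
SELECT id, name, salary FROM employees WHERE salary > 69817

Result:
id | name  | salary
---+-------+-------
1  | Liam  | 173142
2  | Bob   | 79036 
3  | Liam  | 86612 
5  | Hank  | 116912
6  | Grace | 149571
7  | Hank  | 98951 
8  | Eve   | 124605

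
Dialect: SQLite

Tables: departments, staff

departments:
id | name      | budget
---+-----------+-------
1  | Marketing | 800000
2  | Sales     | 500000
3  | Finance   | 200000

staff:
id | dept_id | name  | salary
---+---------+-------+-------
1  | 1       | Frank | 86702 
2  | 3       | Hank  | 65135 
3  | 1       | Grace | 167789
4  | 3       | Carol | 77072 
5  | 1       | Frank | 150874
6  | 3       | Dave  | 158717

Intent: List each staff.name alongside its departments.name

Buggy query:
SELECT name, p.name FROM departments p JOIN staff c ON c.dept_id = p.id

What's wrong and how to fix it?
Bug: Both tables have a 'name' column; the unqualified reference is ambiguous

Fix: Qualify the column with its table alias (c.name)

Corrected query:
SELECT c.name, p.name FROM departments p JOIN staff c ON c.dept_id = p.id

Result:
name  | name     
------+----------
Frank | Marketing
Hank  | Finance  
Grace | Marketing
Carol | Finance  
Frank | Marketing
Dave  | Finance  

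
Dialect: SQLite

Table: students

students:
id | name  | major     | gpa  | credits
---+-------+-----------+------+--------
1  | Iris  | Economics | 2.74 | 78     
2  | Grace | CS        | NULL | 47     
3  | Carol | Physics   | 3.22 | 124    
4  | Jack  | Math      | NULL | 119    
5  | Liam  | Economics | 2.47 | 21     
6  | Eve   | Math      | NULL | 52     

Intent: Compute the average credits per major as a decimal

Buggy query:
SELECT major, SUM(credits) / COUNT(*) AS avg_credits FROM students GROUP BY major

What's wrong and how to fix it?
Bug: Both operands are integers, so '/' performs integer division and truncates

Fix: Cast one side to REAL so the division keeps the fractional part

Corrected query:
SELECT major, SUM(credits) * 1.0 / COUNT(*) AS avg_credits FROM students GROUP BY major

Result:
major     | avg_credits
----------+------------
CS        | 47         
Economics | 49.5       
Math      | 85.5       
Physics   | 124        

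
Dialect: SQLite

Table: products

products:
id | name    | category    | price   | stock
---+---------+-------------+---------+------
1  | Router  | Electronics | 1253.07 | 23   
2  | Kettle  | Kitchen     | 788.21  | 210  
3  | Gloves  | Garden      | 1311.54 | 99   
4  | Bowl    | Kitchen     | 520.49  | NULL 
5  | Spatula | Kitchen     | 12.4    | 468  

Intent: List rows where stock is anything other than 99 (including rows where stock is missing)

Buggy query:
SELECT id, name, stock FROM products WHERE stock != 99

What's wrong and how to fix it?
Bug: 'stock != 99' is unknown when stock is NULL, so NULL rows are silently excluded

Fix: Add an explicit OR stock IS NULL to include the missing-value rows

Corrected query:
SELECT id, name, stock FROM products WHERE stock != 99 OR stock IS NULL

Result:
id | name    | stock
---+---------+------
1  | Router  | 23   
2  | Kettle  | 210  
4  | Bowl    | NULL 
5  | Spatula | 468  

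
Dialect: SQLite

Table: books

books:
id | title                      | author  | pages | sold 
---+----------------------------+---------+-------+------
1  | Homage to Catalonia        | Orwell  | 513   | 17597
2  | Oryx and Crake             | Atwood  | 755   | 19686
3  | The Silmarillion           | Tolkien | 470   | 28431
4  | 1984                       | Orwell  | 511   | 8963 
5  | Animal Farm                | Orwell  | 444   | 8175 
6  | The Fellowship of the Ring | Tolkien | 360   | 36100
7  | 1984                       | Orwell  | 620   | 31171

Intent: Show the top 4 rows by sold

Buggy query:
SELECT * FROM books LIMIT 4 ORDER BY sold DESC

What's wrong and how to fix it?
Bug: ORDER BY cannot follow LIMIT; LIMIT is the final clause

Fix: Swap the clauses: ORDER BY first, then LIMIT

Corrected query:
SELECT * FROM books ORDER BY sold DESC LIMIT 4

Result:
id | title                      | author  | pages | sold 
---+----------------------------+---------+-------+------
6  | The Fellowship of the Ring | Tolkien | 360   | 36100
7  | 1984                       | Orwell  | 620   | 31171
3  | The Silmarillion           | Tolkien | 470   | 28431
2  | Oryx and Crake             | Atwood  | 755   | 19686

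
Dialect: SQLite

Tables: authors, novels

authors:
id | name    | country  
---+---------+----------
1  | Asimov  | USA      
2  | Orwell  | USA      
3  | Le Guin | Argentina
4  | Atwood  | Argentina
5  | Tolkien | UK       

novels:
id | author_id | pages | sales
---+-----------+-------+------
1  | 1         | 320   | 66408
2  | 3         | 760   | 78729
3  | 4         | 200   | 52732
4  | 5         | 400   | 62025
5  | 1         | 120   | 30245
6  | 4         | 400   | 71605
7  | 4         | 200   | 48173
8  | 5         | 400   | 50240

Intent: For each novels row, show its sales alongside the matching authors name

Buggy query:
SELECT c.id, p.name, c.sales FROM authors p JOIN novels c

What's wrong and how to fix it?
Bug: JOIN with no ON clause produces a cartesian product; every novels row pairs with every authors row

Fix: Specify the join condition linking the foreign key to the parent id

Corrected query:
SELECT c.id, p.name, c.sales FROM authors p JOIN novels c ON c.author_id = p.id

Result:
id | name    | sales
---+---------+------
1  | Asimov  | 66408
2  | Le Guin | 78729
3  | Atwood  | 52732
4  | Tolkien | 62025
5  | Asimov  | 30245
6  | Atwood  | 71605
7  | Atwood  | 48173
8  | Tolkien | 50240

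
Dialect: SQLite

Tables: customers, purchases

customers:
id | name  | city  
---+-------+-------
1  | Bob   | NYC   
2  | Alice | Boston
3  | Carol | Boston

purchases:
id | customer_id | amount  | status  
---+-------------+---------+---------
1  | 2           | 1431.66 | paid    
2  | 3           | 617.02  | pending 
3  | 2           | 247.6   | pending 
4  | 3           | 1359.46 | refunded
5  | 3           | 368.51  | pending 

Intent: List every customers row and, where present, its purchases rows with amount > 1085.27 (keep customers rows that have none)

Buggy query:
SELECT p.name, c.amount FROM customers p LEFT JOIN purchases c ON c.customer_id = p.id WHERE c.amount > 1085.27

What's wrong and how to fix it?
Bug: A WHERE condition on the right-hand table after LEFT JOIN drops unmatched parents

Fix: Move the right-table condition into the ON clause so unmatched parents are kept

Corrected query:
SELECT p.name, c.amount FROM customers p LEFT JOIN purchases c ON c.customer_id = p.id AND c.amount > 1085.27

Result:
name  | amount 
------+--------
Bob   | NULL   
Alice | 1431.66
Carol | 1359.46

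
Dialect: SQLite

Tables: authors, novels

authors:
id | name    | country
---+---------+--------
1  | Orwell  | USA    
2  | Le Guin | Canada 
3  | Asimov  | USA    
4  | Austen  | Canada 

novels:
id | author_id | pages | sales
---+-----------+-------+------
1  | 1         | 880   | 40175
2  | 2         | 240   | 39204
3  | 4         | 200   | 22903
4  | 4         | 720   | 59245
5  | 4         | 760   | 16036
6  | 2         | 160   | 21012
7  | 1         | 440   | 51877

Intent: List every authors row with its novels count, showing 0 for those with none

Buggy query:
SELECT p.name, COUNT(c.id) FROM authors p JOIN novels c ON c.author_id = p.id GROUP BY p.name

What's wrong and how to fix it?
Bug: An inner join excludes parents with zero children

Fix: Switch to LEFT JOIN to retain unmatched parent rows

Corrected query:
SELECT p.name, COUNT(c.id) FROM authors p LEFT JOIN novels c ON c.author_id = p.id GROUP BY p.name

Result:
name    | COUNT(c.id)
--------+------------
Asimov  | 0          
Austen  | 3          
Le Guin | 2          
Orwell  | 2          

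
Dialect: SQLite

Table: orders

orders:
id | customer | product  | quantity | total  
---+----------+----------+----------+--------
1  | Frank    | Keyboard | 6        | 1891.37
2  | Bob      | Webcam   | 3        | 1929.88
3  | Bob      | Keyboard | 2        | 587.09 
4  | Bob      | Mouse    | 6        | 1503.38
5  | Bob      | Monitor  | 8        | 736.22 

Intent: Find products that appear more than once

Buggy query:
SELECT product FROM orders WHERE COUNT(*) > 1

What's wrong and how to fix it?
Bug: COUNT(*) is an aggregate and cannot be used in WHERE

Fix: Group first, then use HAVING for the count condition

Corrected query:
SELECT product FROM orders GROUP BY product HAVING COUNT(*) > 1

Result:
product 
--------
Keyboard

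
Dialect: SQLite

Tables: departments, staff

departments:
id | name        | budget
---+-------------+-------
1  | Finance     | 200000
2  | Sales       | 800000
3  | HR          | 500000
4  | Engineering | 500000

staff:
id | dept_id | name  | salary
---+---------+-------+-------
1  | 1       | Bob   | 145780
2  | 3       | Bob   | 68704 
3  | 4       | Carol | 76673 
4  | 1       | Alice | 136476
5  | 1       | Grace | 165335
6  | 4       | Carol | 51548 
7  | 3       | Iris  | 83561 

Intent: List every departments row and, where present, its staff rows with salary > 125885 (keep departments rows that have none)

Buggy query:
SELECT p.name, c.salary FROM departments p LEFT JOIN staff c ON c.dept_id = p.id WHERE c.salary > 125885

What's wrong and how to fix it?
Bug: Filtering c.salary in WHERE discards the NULL rows produced by LEFT JOIN, turning it into an inner join

Fix: Move the right-table condition into the ON clause so unmatched parents are kept

Corrected query:
SELECT p.name, c.salary FROM departments p LEFT JOIN staff c ON c.dept_id = p.id AND c.salary > 125885

Result:
name        | salary
------------+-------
Finance     | 136476
Finance     | 145780
Finance     | 165335
Sales       | NULL  
HR          | NULL  
Engineering | NULL  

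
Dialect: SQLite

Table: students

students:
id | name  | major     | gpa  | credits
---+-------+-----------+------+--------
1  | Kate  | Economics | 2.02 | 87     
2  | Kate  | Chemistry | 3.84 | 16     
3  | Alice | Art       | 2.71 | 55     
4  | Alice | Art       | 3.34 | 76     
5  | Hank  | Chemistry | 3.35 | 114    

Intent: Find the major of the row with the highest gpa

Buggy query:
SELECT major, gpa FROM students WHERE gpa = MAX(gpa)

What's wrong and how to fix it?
Bug: MAX(gpa) is an aggregate and cannot be used directly in WHERE

Fix: Use a subquery: WHERE gpa = (SELECT MAX(gpa) FROM students)

Corrected query:
SELECT major, gpa FROM students WHERE gpa = (SELECT MAX(gpa) FROM students)

Result:
major     | gpa 
----------+-----
Chemistry | 3.84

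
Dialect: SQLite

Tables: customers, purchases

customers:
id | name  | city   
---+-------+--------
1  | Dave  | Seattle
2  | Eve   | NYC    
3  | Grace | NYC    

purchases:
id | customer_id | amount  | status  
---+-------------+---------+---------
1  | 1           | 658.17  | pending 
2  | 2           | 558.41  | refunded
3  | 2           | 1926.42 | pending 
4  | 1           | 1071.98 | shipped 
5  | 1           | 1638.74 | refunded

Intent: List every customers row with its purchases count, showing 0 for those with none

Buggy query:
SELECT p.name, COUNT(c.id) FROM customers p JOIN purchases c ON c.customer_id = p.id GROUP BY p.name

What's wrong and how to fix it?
Bug: INNER JOIN drops customers rows that have no matching purchases rows

Fix: Switch to LEFT JOIN to retain unmatched parent rows

Corrected query:
SELECT p.name, COUNT(c.id) FROM customers p LEFT JOIN purchases c ON c.customer_id = p.id GROUP BY p.name

Result:
name  | COUNT(c.id)
------+------------
Dave  | 3          
Eve   | 2          
Grace | 0          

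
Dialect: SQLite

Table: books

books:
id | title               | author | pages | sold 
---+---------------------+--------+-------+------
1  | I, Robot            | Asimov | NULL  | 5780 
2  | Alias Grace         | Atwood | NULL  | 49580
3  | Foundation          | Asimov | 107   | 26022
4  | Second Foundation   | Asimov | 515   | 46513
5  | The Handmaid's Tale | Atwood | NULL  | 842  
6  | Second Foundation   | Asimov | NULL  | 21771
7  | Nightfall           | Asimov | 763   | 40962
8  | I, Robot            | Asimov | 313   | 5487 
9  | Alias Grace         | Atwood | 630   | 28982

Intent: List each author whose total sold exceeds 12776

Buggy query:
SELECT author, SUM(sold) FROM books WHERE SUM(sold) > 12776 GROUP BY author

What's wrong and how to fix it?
Bug: WHERE runs before GROUP BY, so aggregates aren't available there

Fix: Use HAVING (which filters groups after aggregation) instead of WHERE

Corrected query:
SELECT author, SUM(sold) FROM books GROUP BY author HAVING SUM(sold) > 12776

Result:
author | SUM(sold)
-------+----------
Asimov | 146535   
Atwood | 79404    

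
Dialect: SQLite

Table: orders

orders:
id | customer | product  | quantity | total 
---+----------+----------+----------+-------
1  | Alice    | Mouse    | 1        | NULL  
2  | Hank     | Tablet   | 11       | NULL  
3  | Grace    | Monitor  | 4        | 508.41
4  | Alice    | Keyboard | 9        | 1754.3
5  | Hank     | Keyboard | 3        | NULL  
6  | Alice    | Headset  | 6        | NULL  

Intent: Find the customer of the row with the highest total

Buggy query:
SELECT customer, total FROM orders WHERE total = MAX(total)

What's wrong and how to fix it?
Bug: WHERE is evaluated per row; an aggregate over the whole table isn't defined there

Fix: Wrap MAX in a scalar subquery so WHERE compares against a single value

Corrected query:
SELECT customer, total FROM orders WHERE total = (SELECT MAX(total) FROM orders)

Result:
customer | total 
---------+-------
Alice    | 1754.3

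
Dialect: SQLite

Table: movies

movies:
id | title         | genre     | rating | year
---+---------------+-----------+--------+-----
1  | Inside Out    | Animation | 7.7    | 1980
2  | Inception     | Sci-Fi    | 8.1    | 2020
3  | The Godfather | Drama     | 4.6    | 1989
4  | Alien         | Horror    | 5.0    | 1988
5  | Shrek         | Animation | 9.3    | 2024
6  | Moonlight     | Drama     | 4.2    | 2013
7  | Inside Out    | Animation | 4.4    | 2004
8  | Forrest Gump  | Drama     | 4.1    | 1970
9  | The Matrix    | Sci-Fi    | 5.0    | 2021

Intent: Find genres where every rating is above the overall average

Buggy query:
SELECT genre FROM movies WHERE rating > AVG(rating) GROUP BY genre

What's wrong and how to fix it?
Bug: AVG() is an aggregate; it can't sit directly in WHERE

Fix: Use a subquery for AVG and a HAVING MIN(...) filter so the condition holds for every row in the group

Corrected query:
SELECT genre FROM movies GROUP BY genre HAVING MIN(rating) > (SELECT AVG(rating) FROM movies)

Result:
(no rows)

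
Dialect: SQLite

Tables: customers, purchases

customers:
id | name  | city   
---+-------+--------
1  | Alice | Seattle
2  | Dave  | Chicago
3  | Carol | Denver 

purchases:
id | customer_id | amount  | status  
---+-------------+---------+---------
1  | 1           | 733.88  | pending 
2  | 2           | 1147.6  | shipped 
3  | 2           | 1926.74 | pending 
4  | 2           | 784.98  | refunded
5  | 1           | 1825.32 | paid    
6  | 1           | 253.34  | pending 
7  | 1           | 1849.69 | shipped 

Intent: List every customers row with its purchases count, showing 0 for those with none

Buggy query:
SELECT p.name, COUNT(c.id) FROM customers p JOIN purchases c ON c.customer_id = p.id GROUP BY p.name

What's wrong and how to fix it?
Bug: An inner join excludes parents with zero children

Fix: Switch to LEFT JOIN to retain unmatched parent rows

Corrected query:
SELECT p.name, COUNT(c.id) FROM customers p LEFT JOIN purchases c ON c.customer_id = p.id GROUP BY p.name

Result:
name  | COUNT(c.id)
------+------------
Alice | 4          
Carol | 0          
Dave  | 3          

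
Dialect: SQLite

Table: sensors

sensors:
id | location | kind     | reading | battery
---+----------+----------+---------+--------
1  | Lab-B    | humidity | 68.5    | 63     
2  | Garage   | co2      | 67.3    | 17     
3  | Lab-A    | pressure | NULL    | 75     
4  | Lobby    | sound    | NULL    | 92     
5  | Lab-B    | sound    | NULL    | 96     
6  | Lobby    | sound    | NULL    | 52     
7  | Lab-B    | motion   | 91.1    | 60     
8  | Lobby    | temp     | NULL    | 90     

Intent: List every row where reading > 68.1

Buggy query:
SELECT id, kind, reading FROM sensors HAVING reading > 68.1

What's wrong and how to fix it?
Bug: HAVING filters the output of aggregation, but this query has no GROUP BY and no aggregate functions, so SQLite rejects it (HAVING clause on a non-aggregate query); the condition here is per row

Fix: Use WHERE for row-level filtering

Corrected query:
SELECT id, kind, reading FROM sensors WHERE reading > 68.1

Result:
id | kind     | reading
---+----------+--------
1  | humidity | 68.5   
7  | motion   | 91.1   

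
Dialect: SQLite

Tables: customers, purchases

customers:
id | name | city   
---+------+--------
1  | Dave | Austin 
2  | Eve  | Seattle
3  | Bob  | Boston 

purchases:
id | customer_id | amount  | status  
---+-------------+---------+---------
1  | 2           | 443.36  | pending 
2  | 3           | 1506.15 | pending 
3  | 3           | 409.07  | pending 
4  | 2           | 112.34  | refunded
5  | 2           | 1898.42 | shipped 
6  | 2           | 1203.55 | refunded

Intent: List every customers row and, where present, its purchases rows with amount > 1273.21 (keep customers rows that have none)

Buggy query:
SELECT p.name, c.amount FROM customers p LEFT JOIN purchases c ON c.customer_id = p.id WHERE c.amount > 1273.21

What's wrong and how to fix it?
Bug: A WHERE condition on the right-hand table after LEFT JOIN drops unmatched parents

Fix: Move the right-table condition into the ON clause so unmatched parents are kept

Corrected query:
SELECT p.name, c.amount FROM customers p LEFT JOIN purchases c ON c.customer_id = p.id AND c.amount > 1273.21

Result:
name | amount 
-----+--------
Dave | NULL   
Eve  | 1898.42
Bob  | 1506.15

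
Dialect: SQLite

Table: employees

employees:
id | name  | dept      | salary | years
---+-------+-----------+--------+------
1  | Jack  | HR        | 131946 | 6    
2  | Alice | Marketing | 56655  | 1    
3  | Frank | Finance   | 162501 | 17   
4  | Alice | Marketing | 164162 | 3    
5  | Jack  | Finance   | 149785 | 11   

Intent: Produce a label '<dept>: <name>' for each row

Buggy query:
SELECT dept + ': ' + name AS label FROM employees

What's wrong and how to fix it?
Bug: SQLite uses || for string concatenation; + coerces text to numbers (yielding 0)

Fix: Replace + with || to concatenate text

Corrected query:
SELECT dept || ': ' || name AS label FROM employees

Result:
label           
----------------
HR: Jack        
Marketing: Alice
Finance: Frank  
Marketing: Alice
Finance: Jack   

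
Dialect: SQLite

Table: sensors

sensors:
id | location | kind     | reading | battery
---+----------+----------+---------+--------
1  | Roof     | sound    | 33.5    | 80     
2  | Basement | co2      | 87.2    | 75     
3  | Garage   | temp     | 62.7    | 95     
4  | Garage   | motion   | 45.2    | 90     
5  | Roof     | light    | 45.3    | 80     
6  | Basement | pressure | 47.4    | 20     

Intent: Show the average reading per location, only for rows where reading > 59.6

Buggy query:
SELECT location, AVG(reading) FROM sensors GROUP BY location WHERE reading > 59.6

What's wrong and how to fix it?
Bug: Row-level WHERE must come before GROUP BY in the clause order

Fix: Move the WHERE clause before GROUP BY

Corrected query:
SELECT location, AVG(reading) FROM sensors WHERE reading > 59.6 GROUP BY location

Result:
location | AVG(reading)
---------+-------------
Basement | 87.2        
Garage   | 62.7        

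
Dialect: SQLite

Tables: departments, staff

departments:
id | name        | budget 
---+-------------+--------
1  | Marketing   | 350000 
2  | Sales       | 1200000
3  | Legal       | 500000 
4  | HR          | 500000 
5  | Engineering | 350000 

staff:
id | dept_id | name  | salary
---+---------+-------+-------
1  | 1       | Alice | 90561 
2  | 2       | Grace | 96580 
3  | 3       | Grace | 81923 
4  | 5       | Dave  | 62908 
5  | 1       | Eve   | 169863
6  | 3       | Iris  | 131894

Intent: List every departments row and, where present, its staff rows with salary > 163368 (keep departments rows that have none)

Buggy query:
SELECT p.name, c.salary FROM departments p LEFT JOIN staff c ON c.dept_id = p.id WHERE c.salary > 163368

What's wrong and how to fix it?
Bug: A WHERE condition on the right-hand table after LEFT JOIN drops unmatched parents

Fix: Move the right-table condition into the ON clause so unmatched parents are kept

Corrected query:
SELECT p.name, c.salary FROM departments p LEFT JOIN staff c ON c.dept_id = p.id AND c.salary > 163368

Result:
name        | salary
------------+-------
Marketing   | 169863
Sales       | NULL  
Legal       | NULL  
HR          | NULL  
Engineering | NULL  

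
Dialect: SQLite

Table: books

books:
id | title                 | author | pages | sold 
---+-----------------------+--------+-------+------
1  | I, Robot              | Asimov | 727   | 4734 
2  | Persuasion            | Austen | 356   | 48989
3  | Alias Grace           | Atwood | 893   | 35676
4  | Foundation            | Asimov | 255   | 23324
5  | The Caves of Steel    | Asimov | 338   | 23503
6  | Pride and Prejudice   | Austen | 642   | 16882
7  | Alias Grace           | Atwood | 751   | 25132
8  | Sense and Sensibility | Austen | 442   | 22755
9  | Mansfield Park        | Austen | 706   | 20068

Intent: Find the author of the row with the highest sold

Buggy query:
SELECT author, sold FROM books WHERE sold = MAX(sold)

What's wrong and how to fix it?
Bug: MAX(sold) is an aggregate and cannot be used directly in WHERE

Fix: Use a subquery: WHERE sold = (SELECT MAX(sold) FROM books)

Corrected query:
SELECT author, sold FROM books WHERE sold = (SELECT MAX(sold) FROM books)

Result:
author | sold 
-------+------
Austen | 48989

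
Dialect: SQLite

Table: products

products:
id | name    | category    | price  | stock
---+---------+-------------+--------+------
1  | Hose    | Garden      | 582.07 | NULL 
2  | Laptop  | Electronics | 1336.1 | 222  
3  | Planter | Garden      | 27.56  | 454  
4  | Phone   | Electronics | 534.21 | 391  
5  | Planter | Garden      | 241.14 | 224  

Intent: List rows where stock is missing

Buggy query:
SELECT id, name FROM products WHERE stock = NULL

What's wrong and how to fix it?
Bug: '= NULL' is always unknown in SQL three-valued logic, so no rows match

Fix: Replace '= NULL' with 'IS NULL'

Corrected query:
SELECT id, name FROM products WHERE stock IS NULL

Result:
id | name
---+-----
1  | Hose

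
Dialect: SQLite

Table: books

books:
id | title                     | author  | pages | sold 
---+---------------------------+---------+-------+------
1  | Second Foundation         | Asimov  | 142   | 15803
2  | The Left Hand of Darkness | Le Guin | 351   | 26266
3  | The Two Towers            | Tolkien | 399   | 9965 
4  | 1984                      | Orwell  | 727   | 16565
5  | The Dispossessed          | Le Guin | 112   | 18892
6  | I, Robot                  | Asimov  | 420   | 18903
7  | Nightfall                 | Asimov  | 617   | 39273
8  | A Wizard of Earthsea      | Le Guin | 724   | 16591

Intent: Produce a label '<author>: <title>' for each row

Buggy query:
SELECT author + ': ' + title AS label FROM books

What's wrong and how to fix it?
Bug: '+' is numeric addition; on text columns SQLite converts them to 0 instead of concatenating

Fix: Replace + with || to concatenate text

Corrected query:
SELECT author || ': ' || title AS label FROM books

Result:
label                             
----------------------------------
Asimov: Second Foundation         
Le Guin: The Left Hand of Darkness
Tolkien: The Two Towers           
Orwell: 1984                      
Le Guin: The Dispossessed         
Asimov: I, Robot                  
Asimov: Nightfall                 
Le Guin: A Wizard of Earthsea     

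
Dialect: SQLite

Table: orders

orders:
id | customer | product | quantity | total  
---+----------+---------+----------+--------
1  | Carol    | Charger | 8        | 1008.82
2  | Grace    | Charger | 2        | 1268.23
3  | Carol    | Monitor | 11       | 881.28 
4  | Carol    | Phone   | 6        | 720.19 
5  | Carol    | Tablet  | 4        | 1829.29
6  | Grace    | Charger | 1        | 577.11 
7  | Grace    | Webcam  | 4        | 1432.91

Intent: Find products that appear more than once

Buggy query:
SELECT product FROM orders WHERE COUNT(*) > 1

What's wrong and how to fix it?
Bug: COUNT(*) is an aggregate and cannot be used in WHERE

Fix: Group first, then use HAVING for the count condition

Corrected query:
SELECT product FROM orders GROUP BY product HAVING COUNT(*) > 1

Result:
product
-------
Charger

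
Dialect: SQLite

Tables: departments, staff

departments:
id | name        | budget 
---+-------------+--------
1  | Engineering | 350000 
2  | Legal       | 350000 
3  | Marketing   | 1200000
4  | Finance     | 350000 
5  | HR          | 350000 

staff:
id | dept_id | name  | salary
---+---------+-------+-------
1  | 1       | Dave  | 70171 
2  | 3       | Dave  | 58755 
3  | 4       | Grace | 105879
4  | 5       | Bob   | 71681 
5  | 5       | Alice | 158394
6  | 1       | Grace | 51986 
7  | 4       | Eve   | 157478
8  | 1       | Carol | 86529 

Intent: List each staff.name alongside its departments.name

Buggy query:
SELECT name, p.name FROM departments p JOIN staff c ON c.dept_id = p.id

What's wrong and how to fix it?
Bug: 'name' exists in both joined tables, so the database can't tell which one is meant

Fix: Qualify the column with its table alias (c.name)

Corrected query:
SELECT c.name, p.name FROM departments p JOIN staff c ON c.dept_id = p.id

Result:
name  | name       
------+------------
Dave  | Engineering
Dave  | Marketing  
Grace | Finance    
Bob   | HR         
Alice | HR         
Grace | Engineering
Eve   | Finance    
Carol | Engineering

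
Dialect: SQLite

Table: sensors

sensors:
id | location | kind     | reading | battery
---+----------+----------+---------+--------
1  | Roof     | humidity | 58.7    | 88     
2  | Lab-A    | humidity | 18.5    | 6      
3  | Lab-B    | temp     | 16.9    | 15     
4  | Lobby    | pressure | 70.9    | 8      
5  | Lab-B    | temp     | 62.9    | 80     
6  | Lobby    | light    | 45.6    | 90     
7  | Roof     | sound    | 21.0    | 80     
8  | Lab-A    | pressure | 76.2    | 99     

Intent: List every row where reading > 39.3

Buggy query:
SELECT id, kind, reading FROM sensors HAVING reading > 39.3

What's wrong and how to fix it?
Bug: HAVING filters the output of aggregation, but this query has no GROUP BY and no aggregate functions, so SQLite rejects it (HAVING clause on a non-aggregate query); the condition here is per row

Fix: Replace HAVING with WHERE since the condition applies to individual rows

Corrected query:
SELECT id, kind, reading FROM sensors WHERE reading > 39.3

Result:
id | kind     | reading
---+----------+--------
1  | humidity | 58.7   
4  | pressure | 70.9   
5  | temp     | 62.9   
6  | light    | 45.6   
8  | pressure | 76.2   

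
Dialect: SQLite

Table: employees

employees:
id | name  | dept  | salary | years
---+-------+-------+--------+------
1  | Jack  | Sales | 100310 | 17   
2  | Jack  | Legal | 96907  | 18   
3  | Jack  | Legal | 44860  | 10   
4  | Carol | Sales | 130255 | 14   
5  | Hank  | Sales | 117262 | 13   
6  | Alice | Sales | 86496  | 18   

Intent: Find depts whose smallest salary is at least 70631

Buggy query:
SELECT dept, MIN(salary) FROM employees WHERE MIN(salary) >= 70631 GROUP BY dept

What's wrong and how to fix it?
Bug: Aggregates like MIN are computed per group after WHERE runs

Fix: Use HAVING for the per-group MIN condition

Corrected query:
SELECT dept, MIN(salary) FROM employees GROUP BY dept HAVING MIN(salary) >= 70631

Result:
dept  | MIN(salary)
------+------------
Sales | 86496      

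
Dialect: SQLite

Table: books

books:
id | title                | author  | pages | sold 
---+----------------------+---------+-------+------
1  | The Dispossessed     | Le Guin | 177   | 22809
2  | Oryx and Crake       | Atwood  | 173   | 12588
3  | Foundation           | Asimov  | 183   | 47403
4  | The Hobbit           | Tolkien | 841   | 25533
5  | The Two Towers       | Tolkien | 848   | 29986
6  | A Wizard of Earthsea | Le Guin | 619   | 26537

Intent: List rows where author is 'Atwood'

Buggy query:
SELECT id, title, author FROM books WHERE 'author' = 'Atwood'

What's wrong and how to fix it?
Bug: Single quotes denote string literals in SQL; the column name is being compared as a constant string

Fix: Reference the column as author without single quotes

Corrected query:
SELECT id, title, author FROM books WHERE author = 'Atwood'

Result:
id | title          | author
---+----------------+-------
2  | Oryx and Crake | Atwood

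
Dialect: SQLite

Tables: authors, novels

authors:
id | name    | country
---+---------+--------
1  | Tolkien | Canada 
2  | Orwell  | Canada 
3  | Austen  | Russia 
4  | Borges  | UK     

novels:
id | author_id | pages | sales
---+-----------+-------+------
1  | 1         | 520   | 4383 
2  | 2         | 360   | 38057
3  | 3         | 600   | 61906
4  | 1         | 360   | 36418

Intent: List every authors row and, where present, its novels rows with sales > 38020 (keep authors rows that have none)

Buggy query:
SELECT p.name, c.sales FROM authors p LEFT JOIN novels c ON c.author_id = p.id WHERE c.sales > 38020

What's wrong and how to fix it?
Bug: Filtering c.sales in WHERE discards the NULL rows produced by LEFT JOIN, turning it into an inner join

Fix: Put 'c.sales > 38020' in the JOIN's ON clause instead of WHERE

Corrected query:
SELECT p.name, c.sales FROM authors p LEFT JOIN novels c ON c.author_id = p.id AND c.sales > 38020

Result:
name    | sales
--------+------
Tolkien | NULL 
Orwell  | 38057
Austen  | 61906
Borges  | NULL 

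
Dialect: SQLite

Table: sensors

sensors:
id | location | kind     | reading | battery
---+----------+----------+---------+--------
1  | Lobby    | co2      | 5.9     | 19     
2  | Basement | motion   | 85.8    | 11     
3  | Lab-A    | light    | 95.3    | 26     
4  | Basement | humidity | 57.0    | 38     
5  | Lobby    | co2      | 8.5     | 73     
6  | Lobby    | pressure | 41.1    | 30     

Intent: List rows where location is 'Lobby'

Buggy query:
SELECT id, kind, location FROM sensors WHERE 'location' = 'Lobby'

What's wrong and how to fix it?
Bug: 'location' in single quotes is a string literal, not the column; the comparison is literal-vs-literal and never true

Fix: Reference the column as location without single quotes

Corrected query:
SELECT id, kind, location FROM sensors WHERE location = 'Lobby'

Result:
id | kind     | location
---+----------+---------
1  | co2      | Lobby   
5  | co2      | Lobby   
6  | pressure | Lobby   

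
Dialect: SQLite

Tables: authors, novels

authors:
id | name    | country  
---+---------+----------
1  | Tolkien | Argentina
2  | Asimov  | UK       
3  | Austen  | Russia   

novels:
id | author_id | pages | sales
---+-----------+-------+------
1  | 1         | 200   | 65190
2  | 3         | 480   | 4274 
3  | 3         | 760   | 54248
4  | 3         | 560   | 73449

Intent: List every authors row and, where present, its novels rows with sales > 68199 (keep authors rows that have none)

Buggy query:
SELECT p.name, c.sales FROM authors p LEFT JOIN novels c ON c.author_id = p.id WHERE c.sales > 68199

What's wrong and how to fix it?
Bug: A WHERE condition on the right-hand table after LEFT JOIN drops unmatched parents

Fix: Move the right-table condition into the ON clause so unmatched parents are kept

Corrected query:
SELECT p.name, c.sales FROM authors p LEFT JOIN novels c ON c.author_id = p.id AND c.sales > 68199

Result:
name    | sales
--------+------
Tolkien | NULL 
Asimov  | NULL 
Austen  | 73449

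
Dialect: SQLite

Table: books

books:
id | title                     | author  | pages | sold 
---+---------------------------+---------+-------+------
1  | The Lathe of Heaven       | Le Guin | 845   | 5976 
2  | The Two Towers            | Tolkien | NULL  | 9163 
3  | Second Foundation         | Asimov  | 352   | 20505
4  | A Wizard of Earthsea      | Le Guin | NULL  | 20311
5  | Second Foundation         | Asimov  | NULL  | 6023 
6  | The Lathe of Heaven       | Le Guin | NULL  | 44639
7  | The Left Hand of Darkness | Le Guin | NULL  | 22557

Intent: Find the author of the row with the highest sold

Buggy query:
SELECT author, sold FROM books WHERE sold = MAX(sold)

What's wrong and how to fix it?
Bug: MAX(sold) is an aggregate and cannot be used directly in WHERE

Fix: Use a subquery: WHERE sold = (SELECT MAX(sold) FROM books)

Corrected query:
SELECT author, sold FROM books WHERE sold = (SELECT MAX(sold) FROM books)

Result:
author  | sold 
--------+------
Le Guin | 44639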